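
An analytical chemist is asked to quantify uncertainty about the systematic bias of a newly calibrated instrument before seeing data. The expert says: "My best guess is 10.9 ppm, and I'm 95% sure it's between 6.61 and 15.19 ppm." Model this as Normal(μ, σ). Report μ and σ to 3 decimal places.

A symmetric 95% interval runs μ ± z·σ with z = 1.96.
Half-width = 4.29, so σ = 4.29/1.96 = 2.189.
μ is the stated best guess, 10.900.

μ = 10.900, σ = 2.189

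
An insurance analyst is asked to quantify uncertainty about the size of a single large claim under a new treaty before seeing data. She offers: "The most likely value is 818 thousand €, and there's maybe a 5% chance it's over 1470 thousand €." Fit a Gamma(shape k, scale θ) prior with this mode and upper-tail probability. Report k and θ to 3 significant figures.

Gamma(k,θ) with k>1 has mode (k−1)θ, so θ = 818/(k−1).
Need P(X < 1470) = 0.95 with θ tied to k this way. Start at k = 2, θ = 818: P(X<1470) ≈ 0.536.
Too low — raise k to concentrate. Iterating converges to k ≈ 9.11.
Then θ = 818/(9.11−1) ≈ 101.

k ≈ 9.11, θ ≈ 101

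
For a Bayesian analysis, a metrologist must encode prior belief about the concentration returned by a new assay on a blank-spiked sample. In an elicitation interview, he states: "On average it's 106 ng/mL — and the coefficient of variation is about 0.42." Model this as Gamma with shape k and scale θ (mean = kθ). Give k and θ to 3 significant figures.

For Gamma(k, scale θ): mean = kθ, variance = kθ², so CV = 1/√k.
CV = 0.42, hence k = 1/CV² = 5.67.
Then θ = mean/k = 106/5.67 = 18.7.

k ≈ 5.67, θ ≈ 18.7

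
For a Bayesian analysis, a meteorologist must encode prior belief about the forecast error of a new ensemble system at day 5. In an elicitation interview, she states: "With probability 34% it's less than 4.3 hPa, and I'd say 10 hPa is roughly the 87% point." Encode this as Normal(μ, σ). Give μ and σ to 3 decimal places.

The p-quantile of Normal(μ,σ) is μ + z_p·σ, with z_{0.34} = -0.4125 and z_{0.87} = 1.126.
Eliminate σ: μ = (z₂·x₁ − z₁·x₂)/(z₂ − z₁) = (1.126·4.3 − (-0.4125)·10)/1.539 = 5.828.
Then σ = (x₂ − x₁)/(z₂ − z₁) = (10 − 4.3)/1.539 = 3.704.

μ = 5.828, σ = 3.704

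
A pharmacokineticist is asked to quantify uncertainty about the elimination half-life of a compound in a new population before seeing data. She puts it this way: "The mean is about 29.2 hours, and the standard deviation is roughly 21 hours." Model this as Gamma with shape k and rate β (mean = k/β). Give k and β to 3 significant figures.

k ≈ 1.93, β ≈ 0.0662

For Gamma(k, rate β): mean = k/β, variance = k/β², so CV = 1/√k.
CV = SD/mean = 21/29.2 = 0.7192, hence k = 1/CV² = 1.93.
Then β = k/mean = 1.93/29.2 = 0.0662.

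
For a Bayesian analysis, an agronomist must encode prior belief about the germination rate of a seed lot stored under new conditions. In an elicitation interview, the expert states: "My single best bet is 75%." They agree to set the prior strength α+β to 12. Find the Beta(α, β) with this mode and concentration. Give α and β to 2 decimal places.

For α,β > 1 the Beta mode is (α−1)/(α+β−2). With α+β = 12, the mode is (α−1)/10.
Set (α−1)/10 = 0.75 → α = 1 + 0.75·10 = 8.50.
β = 12 − α = 3.50.

α = 8.50, β = 3.50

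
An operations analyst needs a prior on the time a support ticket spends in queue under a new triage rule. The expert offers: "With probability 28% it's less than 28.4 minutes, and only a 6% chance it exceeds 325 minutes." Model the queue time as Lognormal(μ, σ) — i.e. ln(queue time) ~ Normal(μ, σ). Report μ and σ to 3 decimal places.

If T ~ Lognormal(μ,σ) then ln T ~ Normal(μ,σ), so the p-quantile of ln T is μ + z_p·σ.
ln(28.4) = 3.346 and ln(325) = 5.784; z_{0.28} = -0.5828, z_{0.94} = 1.555.
σ = (5.784 − 3.346)/(1.555 − (-0.5828)) = 1.140.
μ = 3.346 − (-0.5828)·1.140 = 4.011.

μ ≈ 4.011, σ ≈ 1.140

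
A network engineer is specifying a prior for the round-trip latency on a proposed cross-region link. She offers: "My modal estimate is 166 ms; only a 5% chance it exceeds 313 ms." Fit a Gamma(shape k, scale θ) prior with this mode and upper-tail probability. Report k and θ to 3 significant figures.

Gamma(k,θ) with k>1 has mode (k−1)θ, so θ = 166/(k−1).
Need P(X < 313) = 0.95 with θ tied to k this way. Start at k = 2, θ = 166: P(X<313) ≈ 0.562.
Too low — raise k to concentrate. Iterating converges to k ≈ 7.91.
Then θ = 166/(7.91−1) ≈ 24.

k ≈ 7.91, θ ≈ 24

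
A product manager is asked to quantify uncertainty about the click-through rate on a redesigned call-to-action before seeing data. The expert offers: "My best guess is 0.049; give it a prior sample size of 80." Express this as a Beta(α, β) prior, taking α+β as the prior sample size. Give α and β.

Under the effective-sample-size interpretation, Beta(α, β) has prior mean α/(α+β) and prior sample size α+β.
So α+β = 80 and α/(α+β) = 0.049, giving α = 0.049·80 = 3.92 and β = 80 − 3.92 = 76.08.

α = 3.92, β = 76.08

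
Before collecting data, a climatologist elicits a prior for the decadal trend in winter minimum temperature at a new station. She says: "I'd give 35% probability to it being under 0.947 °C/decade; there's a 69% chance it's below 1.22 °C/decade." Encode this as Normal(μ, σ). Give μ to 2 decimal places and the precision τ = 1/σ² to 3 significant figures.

μ = 1.07, τ = 10.4

For Normal(μ,σ), the p-quantile is μ + z_p·σ. Here z_{0.35} = -0.3853, z_{0.69} = 0.4959.
So 0.947 = μ − 0.3853σ and 1.22 = μ + 0.4959σ.
Subtracting: σ = (1.22 − 0.947)/(0.4959 − (-0.3853)) = 0.31.
Then μ = 0.947 − (-0.3853)·0.31 = 1.07.
Precision τ = 1/σ² = 1/0.3098² = 10.4.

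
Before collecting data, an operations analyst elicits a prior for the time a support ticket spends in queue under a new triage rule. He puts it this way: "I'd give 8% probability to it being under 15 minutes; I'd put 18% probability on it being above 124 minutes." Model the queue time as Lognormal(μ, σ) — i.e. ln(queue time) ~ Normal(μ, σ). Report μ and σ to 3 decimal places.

μ ≈ 3.987, σ ≈ 0.910

If T ~ Lognormal(μ,σ) then ln T ~ Normal(μ,σ), so the p-quantile of ln T is μ + z_p·σ.
ln(15) = 2.708 and ln(124) = 4.82; z_{0.08} = -1.405, z_{0.82} = 0.9154.
σ = (4.82 − 2.708)/(0.9154 − (-1.405)) = 0.910.
μ = 2.708 − (-1.405)·0.910 = 3.987.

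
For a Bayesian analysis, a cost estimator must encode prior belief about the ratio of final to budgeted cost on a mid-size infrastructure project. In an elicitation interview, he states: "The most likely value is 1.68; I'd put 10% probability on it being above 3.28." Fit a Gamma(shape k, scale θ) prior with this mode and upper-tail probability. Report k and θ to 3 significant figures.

Gamma(k,θ) with k>1 has mode (k−1)θ, so θ = 1.68/(k−1).
Need P(X < 3.28) = 0.9 with θ tied to k this way. Start at k = 2, θ = 1.68: P(X<3.28) ≈ 0.581.
Too low — raise k to concentrate. Iterating converges to k ≈ 5.28.
Then θ = 1.68/(5.28−1) ≈ 0.393.

k ≈ 5.28, θ ≈ 0.393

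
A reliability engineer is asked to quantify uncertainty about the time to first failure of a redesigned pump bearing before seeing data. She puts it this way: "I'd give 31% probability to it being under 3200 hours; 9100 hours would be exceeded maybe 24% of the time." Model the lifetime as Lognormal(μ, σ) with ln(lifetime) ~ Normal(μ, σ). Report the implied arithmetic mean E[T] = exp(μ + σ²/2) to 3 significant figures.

E[T] ≈ 7190 hours

If T ~ Lognormal(μ,σ) then ln T ~ Normal(μ,σ), so the p-quantile of ln T is μ + z_p·σ.
ln(3200) = 8.071 and ln(9100) = 9.116; z_{0.31} = -0.4959, z_{0.76} = 0.7063.
σ = (9.116 − 8.071)/(0.7063 − (-0.4959)) = 0.869.
μ = 8.071 − (-0.4959)·0.869 = 8.502.
E[T] = exp(μ + σ²/2) = exp(8.502 + 0.3779) = 7190 hours.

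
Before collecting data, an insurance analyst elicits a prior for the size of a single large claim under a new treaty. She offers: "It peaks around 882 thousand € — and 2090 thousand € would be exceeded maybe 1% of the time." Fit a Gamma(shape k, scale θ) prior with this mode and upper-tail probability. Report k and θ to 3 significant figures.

Gamma(k,θ) with k>1 has mode (k−1)θ, so θ = 882/(k−1).
Need P(X < 2090) = 0.99 with θ tied to k this way. Start at k = 2, θ = 882: P(X<2090) ≈ 0.685.
Too low — raise k to concentrate. Iterating converges to k ≈ 7.38.
Then θ = 882/(7.38−1) ≈ 138.

k ≈ 7.38, θ ≈ 138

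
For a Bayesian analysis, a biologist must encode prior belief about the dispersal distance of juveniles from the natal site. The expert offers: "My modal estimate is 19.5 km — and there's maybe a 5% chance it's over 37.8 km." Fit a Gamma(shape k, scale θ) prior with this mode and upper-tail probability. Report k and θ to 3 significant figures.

k ≈ 7.34, θ ≈ 3.08

Gamma(k,θ) with k>1 has mode (k−1)θ, so θ = 19.5/(k−1).
Need P(X < 37.8) = 0.95 with θ tied to k this way. Start at k = 2, θ = 19.5: P(X<37.8) ≈ 0.577.
Too low — raise k to concentrate. Iterating converges to k ≈ 7.34.
Then θ = 19.5/(7.34−1) ≈ 3.08.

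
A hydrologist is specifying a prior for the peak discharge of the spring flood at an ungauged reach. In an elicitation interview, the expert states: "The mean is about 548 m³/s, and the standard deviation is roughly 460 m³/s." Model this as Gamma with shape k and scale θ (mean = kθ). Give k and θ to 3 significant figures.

k ≈ 1.42, θ ≈ 386

For Gamma(k, scale θ): mean = kθ, variance = kθ², so CV = 1/√k.
CV = SD/mean = 460/548 = 0.8394, hence k = 1/CV² = 1.42.
Then θ = mean/k = 548/1.42 = 386.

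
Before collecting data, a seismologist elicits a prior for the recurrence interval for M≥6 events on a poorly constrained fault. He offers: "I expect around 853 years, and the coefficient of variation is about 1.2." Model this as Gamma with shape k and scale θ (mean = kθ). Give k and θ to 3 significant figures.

For Gamma(k, scale θ): mean = kθ, variance = kθ², so CV = 1/√k.
CV = 1.2, hence k = 1/CV² = 0.694.
Then θ = mean/k = 853/0.694 = 1230.

k ≈ 0.694, θ ≈ 1230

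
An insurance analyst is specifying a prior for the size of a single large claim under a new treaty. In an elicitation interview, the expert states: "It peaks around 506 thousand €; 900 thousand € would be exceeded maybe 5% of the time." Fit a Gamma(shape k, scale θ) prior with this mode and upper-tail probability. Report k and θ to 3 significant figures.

k ≈ 9.41, θ ≈ 60.2

Gamma(k,θ) with k>1 has mode (k−1)θ, so θ = 506/(k−1).
Need P(X < 900) = 0.95 with θ tied to k this way. Start at k = 2, θ = 506: P(X<900) ≈ 0.531.
Too low — raise k to concentrate. Iterating converges to k ≈ 9.41.
Then θ = 506/(9.41−1) ≈ 60.2.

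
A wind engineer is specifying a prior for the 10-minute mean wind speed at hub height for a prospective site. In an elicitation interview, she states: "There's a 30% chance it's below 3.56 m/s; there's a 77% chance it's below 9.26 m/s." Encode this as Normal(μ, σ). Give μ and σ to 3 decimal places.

μ = 5.926, σ = 4.512

The p-quantile of Normal(μ,σ) is μ + z_p·σ, with z_{0.3} = -0.5244 and z_{0.77} = 0.7388.
Eliminate σ: μ = (z₂·x₁ − z₁·x₂)/(z₂ − z₁) = (0.7388·3.56 − (-0.5244)·9.26)/1.263 = 5.926.
Then σ = (x₂ − x₁)/(z₂ − z₁) = (9.26 − 3.56)/1.263 = 4.512.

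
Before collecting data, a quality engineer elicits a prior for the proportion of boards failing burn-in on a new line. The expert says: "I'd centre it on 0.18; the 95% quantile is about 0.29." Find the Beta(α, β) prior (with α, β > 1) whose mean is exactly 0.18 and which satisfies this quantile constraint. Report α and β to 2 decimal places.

α ≈ 6.86, β ≈ 31.24

With mean 0.18 fixed, write α = 0.18s, β = 0.82s where s = α+β.
Need P(θ < 0.29) = 0.95 under Beta(0.18s, 0.82s). Normal approximation: (q−m)/√(m(1−m)/s) ≈ z_{0.95} = 1.64, so s ≈ 0.18·0.82·(1.64)²/(0.29−0.18)² = 33.0.
At s = 33.0: P(θ<0.29) ≈ 0.938. Adjusting to match 0.95 gives s ≈ 38.10.
So α = 0.18·38.10 ≈ 6.86, β = 0.82·38.10 ≈ 31.24.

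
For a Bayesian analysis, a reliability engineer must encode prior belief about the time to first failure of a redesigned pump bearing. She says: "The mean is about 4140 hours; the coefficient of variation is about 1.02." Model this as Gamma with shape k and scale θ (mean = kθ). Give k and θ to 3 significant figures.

For Gamma(k, scale θ): mean = kθ, variance = kθ², so CV = 1/√k.
CV = 1.02, hence k = 1/CV² = 0.961.
Then θ = mean/k = 4140/0.961 = 4310.

k ≈ 0.961, θ ≈ 4310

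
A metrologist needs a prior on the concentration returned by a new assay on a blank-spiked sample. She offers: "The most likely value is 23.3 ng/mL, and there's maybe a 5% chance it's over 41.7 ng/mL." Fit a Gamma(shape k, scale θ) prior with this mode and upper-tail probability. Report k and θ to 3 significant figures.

k ≈ 9.23, θ ≈ 2.83

Gamma(k,θ) with k>1 has mode (k−1)θ, so θ = 23.3/(k−1).
Need P(X < 41.7) = 0.95 with θ tied to k this way. Start at k = 2, θ = 23.3: P(X<41.7) ≈ 0.534.
Too low — raise k to concentrate. Iterating converges to k ≈ 9.23.
Then θ = 23.3/(9.23−1) ≈ 2.83.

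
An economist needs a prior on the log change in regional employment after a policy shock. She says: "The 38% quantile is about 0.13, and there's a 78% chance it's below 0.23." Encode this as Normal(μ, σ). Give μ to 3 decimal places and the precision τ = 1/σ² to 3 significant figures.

The p-quantile of Normal(μ,σ) is μ + z_p·σ, with z_{0.38} = -0.3055 and z_{0.78} = 0.7722.
Eliminate σ: μ = (z₂·x₁ − z₁·x₂)/(z₂ − z₁) = (0.7722·0.13 − (-0.3055)·0.23)/1.078 = 0.158.
Then σ = (x₂ − x₁)/(z₂ − z₁) = (0.23 − 0.13)/1.078 = 0.093.
Precision τ = 1/σ² = 1/0.09279² = 116.

μ = 0.158, τ = 116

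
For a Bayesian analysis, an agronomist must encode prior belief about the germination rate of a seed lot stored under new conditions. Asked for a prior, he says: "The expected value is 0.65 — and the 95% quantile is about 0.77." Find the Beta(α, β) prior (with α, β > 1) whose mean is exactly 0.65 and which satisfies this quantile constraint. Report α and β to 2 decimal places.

α ≈ 25.20, β ≈ 13.57

With mean 0.65 fixed, write α = 0.65s, β = 0.35s where s = α+β.
Need P(θ < 0.77) = 0.95 under Beta(0.65s, 0.35s). Normal approximation: (q−m)/√(m(1−m)/s) ≈ z_{0.95} = 1.64, so s ≈ 0.65·0.35·(1.64)²/(0.77−0.65)² = 42.7.
At s = 42.7: P(θ<0.77) ≈ 0.958. Adjusting to match 0.95 gives s ≈ 38.77.
So α = 0.65·38.77 ≈ 25.20, β = 0.35·38.77 ≈ 13.57.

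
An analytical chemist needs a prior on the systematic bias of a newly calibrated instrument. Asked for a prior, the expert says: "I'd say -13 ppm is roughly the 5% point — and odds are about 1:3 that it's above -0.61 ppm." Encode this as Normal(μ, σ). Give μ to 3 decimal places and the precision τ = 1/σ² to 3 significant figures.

μ = -4.213, τ = 0.035

The p-quantile of Normal(μ,σ) is μ + z_p·σ, with z_{0.05} = -1.645 and z_{0.75} = 0.6745.
Eliminate σ: μ = (z₂·x₁ − z₁·x₂)/(z₂ − z₁) = (0.6745·-13 − (-1.645)·-0.61)/2.319 = -4.213.
Then σ = (x₂ − x₁)/(z₂ − z₁) = (-0.61 − -13)/2.319 = 5.342.
Precision τ = 1/σ² = 1/5.342² = 0.035.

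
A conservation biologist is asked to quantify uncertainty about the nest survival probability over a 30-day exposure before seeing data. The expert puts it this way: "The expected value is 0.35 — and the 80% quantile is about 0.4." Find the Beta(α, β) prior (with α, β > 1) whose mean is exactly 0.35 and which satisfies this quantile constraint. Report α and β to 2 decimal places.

α ≈ 22.16, β ≈ 41.15

With mean 0.35 fixed, write α = 0.35s, β = 0.65s where s = α+β.
Need P(θ < 0.4) = 0.8 under Beta(0.35s, 0.65s). Normal approximation: (q−m)/√(m(1−m)/s) ≈ z_{0.8} = 0.842, so s ≈ 0.35·0.65·(0.842)²/(0.4−0.35)² = 64.5.
At s = 64.5: P(θ<0.4) ≈ 0.802. Adjusting to match 0.8 gives s ≈ 63.31.
So α = 0.35·63.31 ≈ 22.16, β = 0.65·63.31 ≈ 41.15.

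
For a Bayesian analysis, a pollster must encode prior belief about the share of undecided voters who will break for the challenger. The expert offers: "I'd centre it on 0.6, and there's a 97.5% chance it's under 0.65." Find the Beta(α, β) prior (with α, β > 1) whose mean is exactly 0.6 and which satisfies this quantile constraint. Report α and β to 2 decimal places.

α ≈ 215.81, β ≈ 143.87

With mean 0.6 fixed, write α = 0.6s, β = 0.4s where s = α+β.
Need P(θ < 0.65) = 0.975 under Beta(0.6s, 0.4s). Normal approximation: (q−m)/√(m(1−m)/s) ≈ z_{0.975} = 1.96, so s ≈ 0.6·0.4·(1.96)²/(0.65−0.6)² = 368.8.
At s = 368.8: P(θ<0.65) ≈ 0.976. Adjusting to match 0.975 gives s ≈ 359.68.
So α = 0.6·359.68 ≈ 215.81, β = 0.4·359.68 ≈ 143.87.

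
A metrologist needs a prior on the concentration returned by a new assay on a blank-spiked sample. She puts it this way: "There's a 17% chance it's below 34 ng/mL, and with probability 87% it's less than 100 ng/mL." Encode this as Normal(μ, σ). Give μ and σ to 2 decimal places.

The p-quantile of Normal(μ,σ) is μ + z_p·σ, with z_{0.17} = -0.9542 and z_{0.87} = 1.126.
Eliminate σ: μ = (z₂·x₁ − z₁·x₂)/(z₂ − z₁) = (1.126·34 − (-0.9542)·100)/2.081 = 64.27.
Then σ = (x₂ − x₁)/(z₂ − z₁) = (100 − 34)/2.081 = 31.72.

μ = 64.27, σ = 31.72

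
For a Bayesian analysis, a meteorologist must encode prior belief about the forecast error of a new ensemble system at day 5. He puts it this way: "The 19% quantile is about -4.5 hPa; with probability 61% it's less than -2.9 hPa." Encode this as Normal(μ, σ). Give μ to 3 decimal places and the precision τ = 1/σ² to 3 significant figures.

μ = -3.286, τ = 0.523

For Normal(μ,σ), the p-quantile is μ + z_p·σ. Here z_{0.19} = -0.8779, z_{0.61} = 0.2793.
So -4.5 = μ − 0.8779σ and -2.9 = μ + 0.2793σ.
Subtracting: σ = (-2.9 − -4.5)/(0.2793 − (-0.8779)) = 1.383.
Then μ = -4.5 − (-0.8779)·1.383 = -3.286.
Precision τ = 1/σ² = 1/1.383² = 0.523.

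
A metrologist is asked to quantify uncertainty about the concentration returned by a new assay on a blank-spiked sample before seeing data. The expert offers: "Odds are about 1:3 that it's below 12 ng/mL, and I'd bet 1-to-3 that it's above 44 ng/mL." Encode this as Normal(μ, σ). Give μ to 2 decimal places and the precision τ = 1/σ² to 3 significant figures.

For Normal(μ,σ), the p-quantile is μ + z_p·σ. Here z_{0.25} = -0.6745, z_{0.75} = 0.6745.
So 12 = μ − 0.6745σ and 44 = μ + 0.6745σ.
Subtracting: σ = (44 − 12)/(0.6745 − (-0.6745)) = 23.72.
Then μ = 12 − (-0.6745)·23.72 = 28.00.
Precision τ = 1/σ² = 1/23.72² = 0.00178.

μ = 28.00, τ = 0.00178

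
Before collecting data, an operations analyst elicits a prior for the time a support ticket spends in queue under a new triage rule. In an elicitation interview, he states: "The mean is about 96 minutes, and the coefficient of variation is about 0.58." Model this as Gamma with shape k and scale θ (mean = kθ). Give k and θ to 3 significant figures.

For Gamma(k, scale θ): mean = kθ, variance = kθ², so CV = 1/√k.
CV = 0.58, hence k = 1/CV² = 2.97.
Then θ = mean/k = 96/2.97 = 32.3.

k ≈ 2.97, θ ≈ 32.3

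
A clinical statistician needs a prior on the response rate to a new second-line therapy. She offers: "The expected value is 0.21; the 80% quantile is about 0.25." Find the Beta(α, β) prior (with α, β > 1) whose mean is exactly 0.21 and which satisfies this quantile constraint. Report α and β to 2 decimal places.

With mean 0.21 fixed, write α = 0.21s, β = 0.79s where s = α+β.
Need P(θ < 0.25) = 0.8 under Beta(0.21s, 0.79s). Normal approximation: (q−m)/√(m(1−m)/s) ≈ z_{0.8} = 0.842, so s ≈ 0.21·0.79·(0.842)²/(0.25−0.21)² = 73.4.
At s = 73.4: P(θ<0.25) ≈ 0.805. Adjusting to match 0.8 gives s ≈ 70.06.
So α = 0.21·70.06 ≈ 14.71, β = 0.79·70.06 ≈ 55.35.

α ≈ 14.71, β ≈ 55.35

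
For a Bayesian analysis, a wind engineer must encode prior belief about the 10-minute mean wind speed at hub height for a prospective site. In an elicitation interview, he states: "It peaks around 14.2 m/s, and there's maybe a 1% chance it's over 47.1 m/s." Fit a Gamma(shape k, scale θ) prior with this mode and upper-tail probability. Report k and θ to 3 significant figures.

Gamma(k,θ) with k>1 has mode (k−1)θ, so θ = 14.2/(k−1).
Need P(X < 47.1) = 0.99 with θ tied to k this way. Start at k = 2, θ = 14.2: P(X<47.1) ≈ 0.843.
Too low — raise k to concentrate. Iterating converges to k ≈ 4.05.
Then θ = 14.2/(4.05−1) ≈ 4.65.

k ≈ 4.05, θ ≈ 4.65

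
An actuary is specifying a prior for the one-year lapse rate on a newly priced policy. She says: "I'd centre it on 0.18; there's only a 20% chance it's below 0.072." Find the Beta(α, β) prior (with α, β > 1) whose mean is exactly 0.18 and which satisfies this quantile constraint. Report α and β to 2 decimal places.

With mean 0.18 fixed, write α = 0.18s, β = 0.82s where s = α+β.
Need P(θ < 0.072) = 0.2 under Beta(0.18s, 0.82s). Normal approximation: (q−m)/√(m(1−m)/s) ≈ z_{0.2} = -0.842, so s ≈ 0.18·0.82·(-0.842)²/(0.072−0.18)² = 9.0.
At s = 9.0: P(θ<0.072) ≈ 0.199. Adjusting to match 0.2 gives s ≈ 8.93.
So α = 0.18·8.93 ≈ 1.61, β = 0.82·8.93 ≈ 7.32.

α ≈ 1.61, β ≈ 7.32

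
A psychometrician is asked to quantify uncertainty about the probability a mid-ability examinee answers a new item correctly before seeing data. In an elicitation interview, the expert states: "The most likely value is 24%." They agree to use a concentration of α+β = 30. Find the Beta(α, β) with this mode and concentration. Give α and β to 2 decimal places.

α = 7.72, β = 22.28

For α,β > 1 the Beta mode is (α−1)/(α+β−2). With α+β = 30, the mode is (α−1)/28.
Set (α−1)/28 = 0.24 → α = 1 + 0.24·28 = 7.72.
β = 30 − α = 22.28.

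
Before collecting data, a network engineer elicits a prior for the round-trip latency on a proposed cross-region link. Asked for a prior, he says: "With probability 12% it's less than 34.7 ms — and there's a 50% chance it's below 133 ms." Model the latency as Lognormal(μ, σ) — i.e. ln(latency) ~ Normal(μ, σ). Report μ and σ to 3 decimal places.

μ ≈ 4.890, σ ≈ 1.144

If T ~ Lognormal(μ,σ) then ln T ~ Normal(μ,σ), so the p-quantile of ln T is μ + z_p·σ.
ln(34.7) = 3.547 and ln(133) = 4.89; z_{0.12} = -1.175, z_{0.5} = 0.
σ = (4.89 − 3.547)/(0 − (-1.175)) = 1.144.
μ = 3.547 − (-1.175)·1.144 = 4.890.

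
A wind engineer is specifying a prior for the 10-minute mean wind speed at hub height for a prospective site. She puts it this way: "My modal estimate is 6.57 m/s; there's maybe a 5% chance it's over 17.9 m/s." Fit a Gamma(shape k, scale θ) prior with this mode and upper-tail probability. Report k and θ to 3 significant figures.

Gamma(k,θ) with k>1 has mode (k−1)θ, so θ = 6.57/(k−1).
Need P(X < 17.9) = 0.95 with θ tied to k this way. Start at k = 2, θ = 6.57: P(X<17.9) ≈ 0.756.
Too low — raise k to concentrate. Iterating converges to k ≈ 3.67.
Then θ = 6.57/(3.67−1) ≈ 2.46.

k ≈ 3.67, θ ≈ 2.46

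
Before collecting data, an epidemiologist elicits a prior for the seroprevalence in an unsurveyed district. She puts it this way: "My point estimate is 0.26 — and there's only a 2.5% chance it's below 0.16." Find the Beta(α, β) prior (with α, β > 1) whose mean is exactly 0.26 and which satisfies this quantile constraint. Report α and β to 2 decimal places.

With mean 0.26 fixed, write α = 0.26s, β = 0.74s where s = α+β.
Need P(θ < 0.16) = 0.025 under Beta(0.26s, 0.74s). Normal approximation: (q−m)/√(m(1−m)/s) ≈ z_{0.025} = -1.96, so s ≈ 0.26·0.74·(-1.96)²/(0.16−0.26)² = 73.9.
At s = 73.9: P(θ<0.16) ≈ 0.016. Adjusting to match 0.025 gives s ≈ 62.59.
So α = 0.26·62.59 ≈ 16.27, β = 0.74·62.59 ≈ 46.32.

α ≈ 16.27, β ≈ 46.32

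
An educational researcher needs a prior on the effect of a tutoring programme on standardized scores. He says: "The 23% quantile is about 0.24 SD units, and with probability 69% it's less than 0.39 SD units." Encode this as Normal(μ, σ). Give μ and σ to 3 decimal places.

For Normal(μ,σ), the p-quantile is μ + z_p·σ. Here z_{0.23} = -0.7388, z_{0.69} = 0.4959.
So 0.24 = μ − 0.7388σ and 0.39 = μ + 0.4959σ.
Subtracting: σ = (0.39 − 0.24)/(0.4959 − (-0.7388)) = 0.121.
Then μ = 0.24 − (-0.7388)·0.121 = 0.330.

μ = 0.330, σ = 0.121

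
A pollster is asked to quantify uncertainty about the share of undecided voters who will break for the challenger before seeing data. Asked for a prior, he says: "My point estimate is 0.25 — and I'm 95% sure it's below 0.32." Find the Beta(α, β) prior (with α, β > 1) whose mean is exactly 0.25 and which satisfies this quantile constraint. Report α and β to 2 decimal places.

α ≈ 27.61, β ≈ 82.83

With mean 0.25 fixed, write α = 0.25s, β = 0.75s where s = α+β.
Need P(θ < 0.32) = 0.95 under Beta(0.25s, 0.75s). Normal approximation: (q−m)/√(m(1−m)/s) ≈ z_{0.95} = 1.64, so s ≈ 0.25·0.75·(1.64)²/(0.32−0.25)² = 103.5.
At s = 103.5: P(θ<0.32) ≈ 0.945. Adjusting to match 0.95 gives s ≈ 110.44.
So α = 0.25·110.44 ≈ 27.61, β = 0.75·110.44 ≈ 82.83.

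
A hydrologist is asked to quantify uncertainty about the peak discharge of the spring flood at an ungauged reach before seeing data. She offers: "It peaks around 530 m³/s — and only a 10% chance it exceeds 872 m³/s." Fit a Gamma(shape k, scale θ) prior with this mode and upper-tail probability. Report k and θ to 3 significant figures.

Gamma(k,θ) with k>1 has mode (k−1)θ, so θ = 530/(k−1).
Need P(X < 872) = 0.9 with θ tied to k this way. Start at k = 2, θ = 530: P(X<872) ≈ 0.490.
Too low — raise k to concentrate. Iterating converges to k ≈ 8.61.
Then θ = 530/(8.61−1) ≈ 69.7.

k ≈ 8.61, θ ≈ 69.7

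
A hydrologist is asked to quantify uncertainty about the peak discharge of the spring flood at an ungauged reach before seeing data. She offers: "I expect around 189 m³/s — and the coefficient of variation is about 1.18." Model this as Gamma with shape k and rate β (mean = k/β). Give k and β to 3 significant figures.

k ≈ 0.718, β ≈ 0.0038

For Gamma(k, rate β): mean = k/β, variance = k/β², so CV = 1/√k.
CV = 1.18, hence k = 1/CV² = 0.718.
Then β = k/mean = 0.718/189 = 0.0038.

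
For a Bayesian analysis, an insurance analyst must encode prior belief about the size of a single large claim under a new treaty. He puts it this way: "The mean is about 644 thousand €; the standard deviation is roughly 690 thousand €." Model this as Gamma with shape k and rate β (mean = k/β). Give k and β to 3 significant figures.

For Gamma(k, rate β): mean = k/β, variance = k/β², so CV = 1/√k.
CV = SD/mean = 690/644 = 1.071, hence k = 1/CV² = 0.871.
Then β = k/mean = 0.871/644 = 0.00135.

k ≈ 0.871, β ≈ 0.00135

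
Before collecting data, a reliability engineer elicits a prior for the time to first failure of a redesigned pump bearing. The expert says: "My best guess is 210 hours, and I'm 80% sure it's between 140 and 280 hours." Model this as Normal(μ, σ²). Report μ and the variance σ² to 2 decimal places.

A symmetric 80% interval runs μ ± z·σ with z = 1.282.
Half-width = 70, so σ = 70/1.282 = 54.621 and σ² = 2983.49.
μ is the stated best guess, 210.00.

μ = 210.00, σ² = 2983.49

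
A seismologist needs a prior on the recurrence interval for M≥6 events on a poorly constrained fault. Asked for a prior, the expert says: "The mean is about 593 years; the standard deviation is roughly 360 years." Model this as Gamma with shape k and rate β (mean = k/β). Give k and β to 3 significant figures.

k ≈ 2.71, β ≈ 0.00458

For Gamma(k, rate β): mean = k/β, variance = k/β², so CV = 1/√k.
CV = SD/mean = 360/593 = 0.6071, hence k = 1/CV² = 2.71.
Then β = k/mean = 2.71/593 = 0.00458.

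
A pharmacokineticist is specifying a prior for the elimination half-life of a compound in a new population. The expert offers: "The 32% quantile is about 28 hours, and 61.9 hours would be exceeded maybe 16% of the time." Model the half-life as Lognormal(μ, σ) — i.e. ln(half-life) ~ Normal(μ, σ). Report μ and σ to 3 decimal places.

If T ~ Lognormal(μ,σ) then ln T ~ Normal(μ,σ), so the p-quantile of ln T is μ + z_p·σ.
ln(28) = 3.332 and ln(61.9) = 4.126; z_{0.32} = -0.4677, z_{0.84} = 0.9945.
σ = (4.126 − 3.332)/(0.9945 − (-0.4677)) = 0.543.
μ = 3.332 − (-0.4677)·0.543 = 3.586.

μ ≈ 3.586, σ ≈ 0.543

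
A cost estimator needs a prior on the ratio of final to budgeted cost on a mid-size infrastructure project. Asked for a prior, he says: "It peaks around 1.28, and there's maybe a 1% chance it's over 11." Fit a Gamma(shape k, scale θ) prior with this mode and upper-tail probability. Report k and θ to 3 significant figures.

Gamma(k,θ) with k>1 has mode (k−1)θ, so θ = 1.28/(k−1).
Need P(X < 11) = 0.99 with θ tied to k this way. Start at k = 2, θ = 1.28: P(X<11) ≈ 0.998.
Too high — lower k to spread out. Iterating converges to k ≈ 1.71.
Then θ = 1.28/(1.71−1) ≈ 1.81.

k ≈ 1.71, θ ≈ 1.81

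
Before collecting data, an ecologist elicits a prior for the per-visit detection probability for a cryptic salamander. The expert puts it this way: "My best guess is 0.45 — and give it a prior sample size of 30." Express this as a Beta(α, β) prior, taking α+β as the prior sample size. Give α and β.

α = 13.5, β = 16.5

Under the effective-sample-size interpretation, Beta(α, β) has prior mean α/(α+β) and prior sample size α+β.
So α+β = 30 and α/(α+β) = 0.45, giving α = 0.45·30 = 13.5 and β = 30 − 13.5 = 16.5.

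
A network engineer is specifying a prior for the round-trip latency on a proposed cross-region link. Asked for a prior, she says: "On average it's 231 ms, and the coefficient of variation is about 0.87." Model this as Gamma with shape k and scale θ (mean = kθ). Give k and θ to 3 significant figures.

For Gamma(k, scale θ): mean = kθ, variance = kθ², so CV = 1/√k.
CV = 0.87, hence k = 1/CV² = 1.32.
Then θ = mean/k = 231/1.32 = 175.

k ≈ 1.32, θ ≈ 175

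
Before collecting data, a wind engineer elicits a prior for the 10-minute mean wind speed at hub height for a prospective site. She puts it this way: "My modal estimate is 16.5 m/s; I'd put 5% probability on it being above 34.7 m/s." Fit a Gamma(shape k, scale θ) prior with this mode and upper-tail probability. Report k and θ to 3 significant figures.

Gamma(k,θ) with k>1 has mode (k−1)θ, so θ = 16.5/(k−1).
Need P(X < 34.7) = 0.95 with θ tied to k this way. Start at k = 2, θ = 16.5: P(X<34.7) ≈ 0.621.
Too low — raise k to concentrate. Iterating converges to k ≈ 6.
Then θ = 16.5/(6−1) ≈ 3.3.

k ≈ 6, θ ≈ 3.3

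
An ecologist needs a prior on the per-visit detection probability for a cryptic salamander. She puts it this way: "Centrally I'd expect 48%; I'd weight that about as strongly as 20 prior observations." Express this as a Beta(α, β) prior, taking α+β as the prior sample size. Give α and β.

Under the effective-sample-size interpretation, Beta(α, β) has prior mean α/(α+β) and prior sample size α+β.
So α+β = 20 and α/(α+β) = 0.48, giving α = 0.48·20 = 9.6 and β = 20 − 9.6 = 10.4.

α = 9.6, β = 10.4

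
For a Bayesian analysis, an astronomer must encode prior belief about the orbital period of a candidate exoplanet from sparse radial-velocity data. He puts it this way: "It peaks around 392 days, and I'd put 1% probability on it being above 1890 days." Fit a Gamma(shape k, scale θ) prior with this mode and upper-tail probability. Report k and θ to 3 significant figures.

Gamma(k,θ) with k>1 has mode (k−1)θ, so θ = 392/(k−1).
Need P(X < 1890) = 0.99 with θ tied to k this way. Start at k = 2, θ = 392: P(X<1890) ≈ 0.953.
Too low — raise k to concentrate. Iterating converges to k ≈ 2.6.
Then θ = 392/(2.6−1) ≈ 245.

k ≈ 2.6, θ ≈ 245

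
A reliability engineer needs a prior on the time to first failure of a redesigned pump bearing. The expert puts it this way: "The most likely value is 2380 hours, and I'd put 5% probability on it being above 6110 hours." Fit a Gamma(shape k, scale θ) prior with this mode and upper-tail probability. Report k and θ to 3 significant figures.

Gamma(k,θ) with k>1 has mode (k−1)θ, so θ = 2380/(k−1).
Need P(X < 6110) = 0.95 with θ tied to k this way. Start at k = 2, θ = 2380: P(X<6110) ≈ 0.726.
Too low — raise k to concentrate. Iterating converges to k ≈ 4.05.
Then θ = 2380/(4.05−1) ≈ 781.

k ≈ 4.05, θ ≈ 781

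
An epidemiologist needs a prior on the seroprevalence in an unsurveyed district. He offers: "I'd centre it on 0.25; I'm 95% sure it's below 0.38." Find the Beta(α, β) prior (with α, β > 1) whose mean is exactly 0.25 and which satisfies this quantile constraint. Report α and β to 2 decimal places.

With mean 0.25 fixed, write α = 0.25s, β = 0.75s where s = α+β.
Need P(θ < 0.38) = 0.95 under Beta(0.25s, 0.75s). Normal approximation: (q−m)/√(m(1−m)/s) ≈ z_{0.95} = 1.64, so s ≈ 0.25·0.75·(1.64)²/(0.38−0.25)² = 30.0.
At s = 30.0: P(θ<0.38) ≈ 0.942. Adjusting to match 0.95 gives s ≈ 33.25.
So α = 0.25·33.25 ≈ 8.31, β = 0.75·33.25 ≈ 24.94.

α ≈ 8.31, β ≈ 24.94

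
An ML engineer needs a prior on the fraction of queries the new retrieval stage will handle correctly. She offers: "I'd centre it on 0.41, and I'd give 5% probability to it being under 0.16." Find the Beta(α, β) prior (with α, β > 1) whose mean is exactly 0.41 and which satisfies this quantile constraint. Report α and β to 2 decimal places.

α ≈ 3.48, β ≈ 5.01

With mean 0.41 fixed, write α = 0.41s, β = 0.59s where s = α+β.
Need P(θ < 0.16) = 0.05 under Beta(0.41s, 0.59s). Normal approximation: (q−m)/√(m(1−m)/s) ≈ z_{0.05} = -1.64, so s ≈ 0.41·0.59·(-1.64)²/(0.16−0.41)² = 10.5.
At s = 10.5: P(θ<0.16) ≈ 0.032. Adjusting to match 0.05 gives s ≈ 8.49.
So α = 0.41·8.49 ≈ 3.48, β = 0.59·8.49 ≈ 5.01.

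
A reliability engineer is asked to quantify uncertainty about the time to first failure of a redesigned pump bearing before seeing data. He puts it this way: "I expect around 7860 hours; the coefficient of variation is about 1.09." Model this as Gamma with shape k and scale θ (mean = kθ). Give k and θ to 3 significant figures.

k ≈ 0.842, θ ≈ 9340

For Gamma(k, scale θ): mean = kθ, variance = kθ², so CV = 1/√k.
CV = 1.09, hence k = 1/CV² = 0.842.
Then θ = mean/k = 7860/0.842 = 9340.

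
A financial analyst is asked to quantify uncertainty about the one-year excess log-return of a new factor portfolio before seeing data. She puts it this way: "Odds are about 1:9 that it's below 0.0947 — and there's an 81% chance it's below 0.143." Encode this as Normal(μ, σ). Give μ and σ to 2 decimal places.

μ = 0.12, σ = 0.02

The p-quantile of Normal(μ,σ) is μ + z_p·σ, with z_{0.1} = -1.282 and z_{0.81} = 0.8779.
Eliminate σ: μ = (z₂·x₁ − z₁·x₂)/(z₂ − z₁) = (0.8779·0.0947 − (-1.282)·0.143)/2.159 = 0.12.
Then σ = (x₂ − x₁)/(z₂ − z₁) = (0.143 − 0.0947)/2.159 = 0.02.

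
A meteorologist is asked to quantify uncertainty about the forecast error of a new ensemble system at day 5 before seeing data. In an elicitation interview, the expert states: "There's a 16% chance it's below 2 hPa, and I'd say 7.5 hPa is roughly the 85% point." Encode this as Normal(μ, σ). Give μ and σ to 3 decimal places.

μ = 4.693, σ = 2.708

For Normal(μ,σ), the p-quantile is μ + z_p·σ. Here z_{0.16} = -0.9945, z_{0.85} = 1.036.
So 2 = μ − 0.9945σ and 7.5 = μ + 1.036σ.
Subtracting: σ = (7.5 − 2)/(1.036 − (-0.9945)) = 2.708.
Then μ = 2 − (-0.9945)·2.708 = 4.693.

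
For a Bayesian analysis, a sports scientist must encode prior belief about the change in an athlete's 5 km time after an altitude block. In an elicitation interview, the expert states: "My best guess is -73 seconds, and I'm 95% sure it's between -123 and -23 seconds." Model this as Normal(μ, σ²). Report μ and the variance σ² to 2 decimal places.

A symmetric 95% interval runs μ ± z·σ with z = 1.96.
Half-width = 50, so σ = 50/1.96 = 25.511 and σ² = 650.79.
μ is the stated best guess, -73.00.

μ = -73.00, σ² = 650.79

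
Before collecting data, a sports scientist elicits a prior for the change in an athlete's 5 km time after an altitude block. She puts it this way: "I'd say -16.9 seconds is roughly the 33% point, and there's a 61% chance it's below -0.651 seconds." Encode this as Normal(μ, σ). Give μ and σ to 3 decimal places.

μ = -6.961, σ = 22.592

For Normal(μ,σ), the p-quantile is μ + z_p·σ. Here z_{0.33} = -0.4399, z_{0.61} = 0.2793.
So -16.9 = μ − 0.4399σ and -0.651 = μ + 0.2793σ.
Subtracting: σ = (-0.651 − -16.9)/(0.2793 − (-0.4399)) = 22.592.
Then μ = -16.9 − (-0.4399)·22.592 = -6.961.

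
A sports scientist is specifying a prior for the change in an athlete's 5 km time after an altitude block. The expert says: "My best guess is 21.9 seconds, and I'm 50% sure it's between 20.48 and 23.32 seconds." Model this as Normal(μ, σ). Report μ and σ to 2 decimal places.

A symmetric 50% interval runs μ ± z·σ with z = 0.6745.
Half-width = 1.42, so σ = 1.42/0.6745 = 2.11.
μ is the stated best guess, 21.90.

μ = 21.90, σ = 2.11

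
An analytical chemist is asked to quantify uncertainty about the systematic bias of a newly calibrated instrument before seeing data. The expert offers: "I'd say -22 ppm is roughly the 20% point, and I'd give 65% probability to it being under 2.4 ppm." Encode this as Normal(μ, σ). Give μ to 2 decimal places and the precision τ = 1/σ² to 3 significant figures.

For Normal(μ,σ), the p-quantile is μ + z_p·σ. Here z_{0.2} = -0.8416, z_{0.65} = 0.3853.
So -22 = μ − 0.8416σ and 2.4 = μ + 0.3853σ.
Subtracting: σ = (2.4 − -22)/(0.3853 − (-0.8416)) = 19.89.
Then μ = -22 − (-0.8416)·19.89 = -5.26.
Precision τ = 1/σ² = 1/19.89² = 0.00253.

μ = -5.26, τ = 0.00253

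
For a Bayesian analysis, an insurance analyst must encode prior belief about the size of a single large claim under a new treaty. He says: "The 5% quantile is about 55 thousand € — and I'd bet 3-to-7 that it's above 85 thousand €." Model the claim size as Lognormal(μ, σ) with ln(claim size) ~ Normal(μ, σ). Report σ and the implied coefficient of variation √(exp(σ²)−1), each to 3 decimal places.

σ ≈ 0.201, CV ≈ 0.203

If T ~ Lognormal(μ,σ) then ln T ~ Normal(μ,σ), so the p-quantile of ln T is μ + z_p·σ.
ln(55) = 4.007 and ln(85) = 4.443; z_{0.05} = -1.645, z_{0.7} = 0.5244.
σ = (4.443 − 4.007)/(0.5244 − (-1.645)) = 0.201.
μ = 4.007 − (-1.645)·0.201 = 4.337.
CV = √(exp(σ²)−1) = √(exp(0.0403)−1) = 0.203.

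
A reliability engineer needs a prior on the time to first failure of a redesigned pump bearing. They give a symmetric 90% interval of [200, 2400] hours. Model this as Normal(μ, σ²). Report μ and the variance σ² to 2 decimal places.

A symmetric 90% interval runs μ ± z·σ with z = 1.645.
Half-width = 1100, so σ = 1100/1.645 = 668.753 and σ² = 447229.93.
μ is the interval midpoint, 1300.00.

μ = 1300.00, σ² = 447229.93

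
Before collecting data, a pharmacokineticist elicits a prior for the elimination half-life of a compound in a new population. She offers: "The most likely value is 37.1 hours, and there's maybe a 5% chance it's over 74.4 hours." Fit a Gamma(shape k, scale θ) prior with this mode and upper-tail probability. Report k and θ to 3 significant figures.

k ≈ 6.72, θ ≈ 6.48

Gamma(k,θ) with k>1 has mode (k−1)θ, so θ = 37.1/(k−1).
Need P(X < 74.4) = 0.95 with θ tied to k this way. Start at k = 2, θ = 37.1: P(X<74.4) ≈ 0.595.
Too low — raise k to concentrate. Iterating converges to k ≈ 6.72.
Then θ = 37.1/(6.72−1) ≈ 6.48.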